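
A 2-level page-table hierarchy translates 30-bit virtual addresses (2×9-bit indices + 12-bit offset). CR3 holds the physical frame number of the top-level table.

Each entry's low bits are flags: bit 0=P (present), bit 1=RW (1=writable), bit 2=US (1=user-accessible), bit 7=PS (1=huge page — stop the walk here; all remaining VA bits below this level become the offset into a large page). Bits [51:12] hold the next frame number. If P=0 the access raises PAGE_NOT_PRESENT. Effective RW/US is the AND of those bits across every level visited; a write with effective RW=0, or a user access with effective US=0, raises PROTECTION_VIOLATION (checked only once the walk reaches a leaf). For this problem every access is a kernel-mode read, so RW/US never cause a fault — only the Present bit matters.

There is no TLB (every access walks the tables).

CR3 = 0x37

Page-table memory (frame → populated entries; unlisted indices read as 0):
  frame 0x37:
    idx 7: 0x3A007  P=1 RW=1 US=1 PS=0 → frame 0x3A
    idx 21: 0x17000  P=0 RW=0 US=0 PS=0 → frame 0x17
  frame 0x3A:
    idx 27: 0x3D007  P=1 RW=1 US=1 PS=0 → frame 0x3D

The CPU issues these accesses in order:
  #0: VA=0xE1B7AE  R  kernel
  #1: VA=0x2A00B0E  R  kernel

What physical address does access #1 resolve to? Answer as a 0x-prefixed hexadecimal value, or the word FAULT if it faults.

Walk each access:
#0 VA=0xE1B7AE (r,kernel):
  L0: frame=0x37 idx=7 entry=0x3A007 [P=1 RW=1 US=1 PS=0]
  L1: frame=0x3A idx=27 entry=0x3D007 [P=1 RW=1 US=1 PS=0]
  ⇒ phys 0x3D7AE  [2 reads]
#1 VA=0x2A00B0E (r,kernel):
  L0: frame=0x37 idx=21 entry=0x17000 [P=0 RW=0 US=0 PS=0]
  → PAGE_NOT_PRESENT  (1 entries read)

Access #1 PA: FAULT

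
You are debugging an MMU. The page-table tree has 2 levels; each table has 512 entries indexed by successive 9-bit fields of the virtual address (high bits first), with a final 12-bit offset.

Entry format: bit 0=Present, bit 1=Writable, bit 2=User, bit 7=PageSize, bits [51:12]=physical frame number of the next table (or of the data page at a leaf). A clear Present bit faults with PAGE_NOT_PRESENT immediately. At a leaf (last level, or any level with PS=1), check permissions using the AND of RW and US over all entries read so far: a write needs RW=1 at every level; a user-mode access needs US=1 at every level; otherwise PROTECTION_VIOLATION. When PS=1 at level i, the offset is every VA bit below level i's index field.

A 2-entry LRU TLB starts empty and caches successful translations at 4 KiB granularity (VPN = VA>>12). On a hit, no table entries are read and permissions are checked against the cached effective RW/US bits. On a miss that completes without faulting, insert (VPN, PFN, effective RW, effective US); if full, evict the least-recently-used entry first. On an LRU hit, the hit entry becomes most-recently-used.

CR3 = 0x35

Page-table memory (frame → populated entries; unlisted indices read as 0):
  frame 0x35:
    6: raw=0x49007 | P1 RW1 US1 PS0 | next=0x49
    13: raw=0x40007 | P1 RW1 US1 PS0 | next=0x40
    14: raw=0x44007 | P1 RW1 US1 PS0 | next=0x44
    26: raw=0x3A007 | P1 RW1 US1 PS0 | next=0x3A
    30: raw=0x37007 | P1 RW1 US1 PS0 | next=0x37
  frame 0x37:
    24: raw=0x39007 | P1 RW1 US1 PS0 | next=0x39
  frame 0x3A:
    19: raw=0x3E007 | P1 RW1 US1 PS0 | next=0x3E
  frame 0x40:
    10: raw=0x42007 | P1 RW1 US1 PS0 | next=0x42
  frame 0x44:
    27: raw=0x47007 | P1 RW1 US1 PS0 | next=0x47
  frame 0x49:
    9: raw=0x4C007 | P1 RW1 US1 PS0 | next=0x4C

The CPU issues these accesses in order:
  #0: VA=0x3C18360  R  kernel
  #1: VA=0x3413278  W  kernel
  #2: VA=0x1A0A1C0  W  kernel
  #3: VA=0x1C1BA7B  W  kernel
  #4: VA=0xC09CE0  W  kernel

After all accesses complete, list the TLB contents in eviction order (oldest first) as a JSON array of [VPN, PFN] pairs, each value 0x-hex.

Per-access translation:
#0 VA=0x3C18360 (r,kernel):
  L0 @0x35[30] → 0x37007  P=1,RW=1,US=1,PS=0
  L1 @0x37[24] → 0x39007  P=1,RW=1,US=1,PS=0
  ⇒ phys 0x39360  [2 reads]
#1 VA=0x3413278 (w,kernel):
  L0 @0x35[26] → 0x3A007  P=1,RW=1,US=1,PS=0
  L1 @0x3A[19] → 0x3E007  P=1,RW=1,US=1,PS=0
  ⇒ phys 0x3E278  [2 reads]
#2 VA=0x1A0A1C0 (w,kernel):
  L0 @0x35[13] → 0x40007  P=1,RW=1,US=1,PS=0
  L1 @0x40[10] → 0x42007  P=1,RW=1,US=1,PS=0
  ⇒ phys 0x421C0  [2 reads]
#3 VA=0x1C1BA7B (w,kernel):
  L0 @0x35[14] → 0x44007  P=1,RW=1,US=1,PS=0
  L1 @0x44[27] → 0x47007  P=1,RW=1,US=1,PS=0
  ⇒ phys 0x47A7B  [2 reads]
#4 VA=0xC09CE0 (w,kernel):
  L0 @0x35[6] → 0x49007  P=1,RW=1,US=1,PS=0
  L1 @0x49[9] → 0x4C007  P=1,RW=1,US=1,PS=0
  ⇒ phys 0x4CCE0  [2 reads]

TLB: [["0x1C1B", "0x47"], ["0xC09", "0x4C"]]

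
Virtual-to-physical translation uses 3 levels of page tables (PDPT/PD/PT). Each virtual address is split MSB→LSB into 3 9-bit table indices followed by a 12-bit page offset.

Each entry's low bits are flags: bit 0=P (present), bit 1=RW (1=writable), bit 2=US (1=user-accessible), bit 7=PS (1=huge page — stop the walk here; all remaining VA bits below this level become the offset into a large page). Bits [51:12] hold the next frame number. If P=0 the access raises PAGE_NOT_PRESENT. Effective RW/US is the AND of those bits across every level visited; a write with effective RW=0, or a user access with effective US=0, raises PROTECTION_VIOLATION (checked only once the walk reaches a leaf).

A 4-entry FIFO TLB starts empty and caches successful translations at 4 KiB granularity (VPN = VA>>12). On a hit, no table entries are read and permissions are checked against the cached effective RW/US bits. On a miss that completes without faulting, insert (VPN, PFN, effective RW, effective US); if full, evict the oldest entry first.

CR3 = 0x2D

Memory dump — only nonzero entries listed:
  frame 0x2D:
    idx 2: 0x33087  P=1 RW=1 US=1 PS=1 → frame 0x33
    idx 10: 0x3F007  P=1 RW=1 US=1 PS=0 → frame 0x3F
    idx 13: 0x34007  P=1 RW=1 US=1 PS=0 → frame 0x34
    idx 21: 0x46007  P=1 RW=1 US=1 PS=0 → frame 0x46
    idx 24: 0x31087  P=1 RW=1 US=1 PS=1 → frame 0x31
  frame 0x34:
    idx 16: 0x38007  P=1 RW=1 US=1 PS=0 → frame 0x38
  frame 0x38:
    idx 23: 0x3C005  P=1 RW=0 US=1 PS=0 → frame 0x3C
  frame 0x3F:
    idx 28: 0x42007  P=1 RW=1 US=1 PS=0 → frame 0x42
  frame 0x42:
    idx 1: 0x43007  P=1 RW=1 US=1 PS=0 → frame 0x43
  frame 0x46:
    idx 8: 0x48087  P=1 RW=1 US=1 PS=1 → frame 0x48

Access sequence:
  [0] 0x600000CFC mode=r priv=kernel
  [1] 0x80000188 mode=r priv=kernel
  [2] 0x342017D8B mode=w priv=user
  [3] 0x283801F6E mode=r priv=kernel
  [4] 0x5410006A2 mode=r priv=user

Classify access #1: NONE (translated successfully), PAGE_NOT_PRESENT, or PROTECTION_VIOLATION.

Walk each access:
#0 VA=0x600000CFC (r,kernel):
  [0] read 0x2D idx=24: raw=0x31087 flags P=1 W=1 U=1 S=1
  ✓ 0x31CFC (huge @L0)  — 1 lookups
#1 VA=0x80000188 (r,kernel):
  [0] read 0x2D idx=2: raw=0x33087 flags P=1 W=1 U=1 S=1
  ✓ 0x33188 (huge @L0)  — 1 lookups
#2 VA=0x342017D8B (w,user):
  [0] read 0x2D idx=13: raw=0x34007 flags P=1 W=1 U=1 S=0
  [1] read 0x34 idx=16: raw=0x38007 flags P=1 W=1 U=1 S=0
  [2] read 0x38 idx=23: raw=0x3C005 flags P=1 W=0 U=1 S=0
  → PROTECTION_VIOLATION  (3 entries read)
#3 VA=0x283801F6E (r,kernel):
  [0] read 0x2D idx=10: raw=0x3F007 flags P=1 W=1 U=1 S=0
  [1] read 0x3F idx=28: raw=0x42007 flags P=1 W=1 U=1 S=0
  [2] read 0x42 idx=1: raw=0x43007 flags P=1 W=1 U=1 S=0
  ✓ 0x43F6E  — 3 lookups
#4 VA=0x5410006A2 (r,user):
  [0] read 0x2D idx=21: raw=0x46007 flags P=1 W=1 U=1 S=0
  [1] read 0x46 idx=8: raw=0x48087 flags P=1 W=1 U=1 S=1
  ✓ 0x486A2 (huge @L1)  — 2 lookups

Access #1 fault: NONE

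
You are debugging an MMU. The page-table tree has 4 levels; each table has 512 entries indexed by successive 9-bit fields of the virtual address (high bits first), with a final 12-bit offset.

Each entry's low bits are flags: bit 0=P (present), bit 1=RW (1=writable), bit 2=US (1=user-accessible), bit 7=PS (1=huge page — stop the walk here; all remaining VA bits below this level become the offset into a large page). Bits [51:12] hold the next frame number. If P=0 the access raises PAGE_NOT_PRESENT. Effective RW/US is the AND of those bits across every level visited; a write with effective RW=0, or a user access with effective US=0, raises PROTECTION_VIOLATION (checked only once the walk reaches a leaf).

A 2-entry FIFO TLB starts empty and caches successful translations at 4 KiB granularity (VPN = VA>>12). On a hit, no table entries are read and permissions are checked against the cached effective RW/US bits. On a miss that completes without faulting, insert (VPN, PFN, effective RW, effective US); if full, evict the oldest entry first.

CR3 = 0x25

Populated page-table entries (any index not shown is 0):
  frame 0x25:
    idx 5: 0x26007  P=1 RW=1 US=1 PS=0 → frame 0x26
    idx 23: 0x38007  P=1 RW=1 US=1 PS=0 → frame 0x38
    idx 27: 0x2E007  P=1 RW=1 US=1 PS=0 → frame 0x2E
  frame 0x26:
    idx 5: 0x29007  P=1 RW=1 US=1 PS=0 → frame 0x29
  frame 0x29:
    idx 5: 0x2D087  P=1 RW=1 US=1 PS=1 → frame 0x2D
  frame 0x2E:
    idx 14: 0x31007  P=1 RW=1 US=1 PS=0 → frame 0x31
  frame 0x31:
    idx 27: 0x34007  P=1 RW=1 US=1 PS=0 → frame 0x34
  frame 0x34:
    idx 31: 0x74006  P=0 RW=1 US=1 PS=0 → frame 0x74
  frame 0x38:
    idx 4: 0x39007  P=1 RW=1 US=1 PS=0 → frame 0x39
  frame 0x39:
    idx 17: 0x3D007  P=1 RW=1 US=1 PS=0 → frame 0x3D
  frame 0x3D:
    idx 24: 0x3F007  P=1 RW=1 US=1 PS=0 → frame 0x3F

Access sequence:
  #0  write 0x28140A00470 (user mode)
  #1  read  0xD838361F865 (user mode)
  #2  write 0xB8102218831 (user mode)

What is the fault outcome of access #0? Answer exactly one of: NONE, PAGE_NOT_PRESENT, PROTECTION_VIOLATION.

Per-access translation:
#0 VA=0x28140A00470 (w,user):
  lvl0: tbl 0x25, slot 5 ⇒ 0x26007 (P1/RW1/US1/PS0)
  lvl1: tbl 0x26, slot 5 ⇒ 0x29007 (P1/RW1/US1/PS0)
  lvl2: tbl 0x29, slot 5 ⇒ 0x2D087 (P1/RW1/US1/PS1)
  ✓ 0x2D470 (huge @L2)  — 3 lookups
#1 VA=0xD838361F865 (r,user):
  lvl0: tbl 0x25, slot 27 ⇒ 0x2E007 (P1/RW1/US1/PS0)
  lvl1: tbl 0x2E, slot 14 ⇒ 0x31007 (P1/RW1/US1/PS0)
  lvl2: tbl 0x31, slot 27 ⇒ 0x34007 (P1/RW1/US1/PS0)
  lvl3: tbl 0x34, slot 31 ⇒ 0x74006 (P0/RW1/US1/PS0)
  ⇒ fault: PAGE_NOT_PRESENT  — 4 lookups
#2 VA=0xB8102218831 (w,user):
  lvl0: tbl 0x25, slot 23 ⇒ 0x38007 (P1/RW1/US1/PS0)
  lvl1: tbl 0x38, slot 4 ⇒ 0x39007 (P1/RW1/US1/PS0)
  lvl2: tbl 0x39, slot 17 ⇒ 0x3D007 (P1/RW1/US1/PS0)
  lvl3: tbl 0x3D, slot 24 ⇒ 0x3F007 (P1/RW1/US1/PS0)
  ✓ 0x3F831  — 4 lookups

Access #0 fault: NONE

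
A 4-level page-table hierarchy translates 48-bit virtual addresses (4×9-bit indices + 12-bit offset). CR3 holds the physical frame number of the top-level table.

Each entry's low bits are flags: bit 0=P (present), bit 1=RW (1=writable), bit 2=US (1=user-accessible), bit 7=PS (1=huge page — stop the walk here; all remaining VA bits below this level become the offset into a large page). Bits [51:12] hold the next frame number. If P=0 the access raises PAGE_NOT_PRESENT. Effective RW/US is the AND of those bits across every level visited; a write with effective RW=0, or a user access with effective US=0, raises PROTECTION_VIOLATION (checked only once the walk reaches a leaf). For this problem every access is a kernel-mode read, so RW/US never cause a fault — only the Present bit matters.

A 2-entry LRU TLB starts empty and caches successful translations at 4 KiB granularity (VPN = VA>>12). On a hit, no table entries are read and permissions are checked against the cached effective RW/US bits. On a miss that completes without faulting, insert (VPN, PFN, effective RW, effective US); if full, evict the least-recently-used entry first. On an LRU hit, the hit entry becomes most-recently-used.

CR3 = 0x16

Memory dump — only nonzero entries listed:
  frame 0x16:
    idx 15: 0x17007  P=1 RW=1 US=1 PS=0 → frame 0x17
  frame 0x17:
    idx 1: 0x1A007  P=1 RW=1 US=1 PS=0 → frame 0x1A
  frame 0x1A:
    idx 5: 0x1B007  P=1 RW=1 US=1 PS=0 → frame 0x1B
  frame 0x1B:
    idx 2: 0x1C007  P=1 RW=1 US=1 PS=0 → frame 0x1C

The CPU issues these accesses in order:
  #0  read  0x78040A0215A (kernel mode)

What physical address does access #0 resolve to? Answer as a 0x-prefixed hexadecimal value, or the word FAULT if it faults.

Trace:
#0 VA=0x78040A0215A (r,kernel):
  L0: frame=0x16 idx=15 entry=0x17007 [P=1 RW=1 US=1 PS=0]
  L1: frame=0x17 idx=1 entry=0x1A007 [P=1 RW=1 US=1 PS=0]
  L2: frame=0x1A idx=5 entry=0x1B007 [P=1 RW=1 US=1 PS=0]
  L3: frame=0x1B idx=2 entry=0x1C007 [P=1 RW=1 US=1 PS=0]
  → PA=0x1C15A  (4 entries read)

Access #0 PA: 0x1C15A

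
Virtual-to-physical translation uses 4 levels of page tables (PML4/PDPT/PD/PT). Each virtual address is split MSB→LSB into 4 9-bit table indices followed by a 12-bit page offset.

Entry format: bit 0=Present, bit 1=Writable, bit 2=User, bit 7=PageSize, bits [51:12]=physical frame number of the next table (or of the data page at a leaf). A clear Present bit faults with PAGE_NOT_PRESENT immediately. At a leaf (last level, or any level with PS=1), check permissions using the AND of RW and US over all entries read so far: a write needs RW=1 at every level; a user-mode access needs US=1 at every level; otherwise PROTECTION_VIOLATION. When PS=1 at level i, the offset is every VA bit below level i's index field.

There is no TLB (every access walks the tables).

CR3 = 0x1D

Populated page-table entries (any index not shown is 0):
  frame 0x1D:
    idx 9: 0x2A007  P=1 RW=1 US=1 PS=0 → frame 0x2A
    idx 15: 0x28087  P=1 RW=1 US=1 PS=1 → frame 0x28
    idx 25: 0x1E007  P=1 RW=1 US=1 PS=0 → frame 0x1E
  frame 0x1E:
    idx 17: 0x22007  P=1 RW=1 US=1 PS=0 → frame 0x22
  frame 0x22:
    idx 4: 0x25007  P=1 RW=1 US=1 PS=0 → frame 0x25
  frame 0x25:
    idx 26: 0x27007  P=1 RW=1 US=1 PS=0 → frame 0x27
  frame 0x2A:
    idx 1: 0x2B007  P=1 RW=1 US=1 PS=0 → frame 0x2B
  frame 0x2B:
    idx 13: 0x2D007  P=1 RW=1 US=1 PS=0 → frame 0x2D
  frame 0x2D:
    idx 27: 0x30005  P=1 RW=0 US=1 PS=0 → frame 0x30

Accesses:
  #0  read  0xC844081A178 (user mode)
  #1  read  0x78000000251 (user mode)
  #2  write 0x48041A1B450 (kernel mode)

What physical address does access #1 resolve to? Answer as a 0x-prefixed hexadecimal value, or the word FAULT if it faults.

Per-access translation:
#0 VA=0xC844081A178 (r,user):
  L0: frame=0x1D idx=25 entry=0x1E007 [P=1 RW=1 US=1 PS=0]
  L1: frame=0x1E idx=17 entry=0x22007 [P=1 RW=1 US=1 PS=0]
  L2: frame=0x22 idx=4 entry=0x25007 [P=1 RW=1 US=1 PS=0]
  L3: frame=0x25 idx=26 entry=0x27007 [P=1 RW=1 US=1 PS=0]
  → PA=0x27178  (4 entries read)
#1 VA=0x78000000251 (r,user):
  L0: frame=0x1D idx=15 entry=0x28087 [P=1 RW=1 US=1 PS=1]
  → PA=0x28251 (huge @L0)  (1 entries read)
#2 VA=0x48041A1B450 (w,kernel):
  L0: frame=0x1D idx=9 entry=0x2A007 [P=1 RW=1 US=1 PS=0]
  L1: frame=0x2A idx=1 entry=0x2B007 [P=1 RW=1 US=1 PS=0]
  L2: frame=0x2B idx=13 entry=0x2D007 [P=1 RW=1 US=1 PS=0]
  L3: frame=0x2D idx=27 entry=0x30005 [P=1 RW=0 US=1 PS=0]
  → PROTECTION_VIOLATION  (4 entries read)

Access #1 PA: 0x28251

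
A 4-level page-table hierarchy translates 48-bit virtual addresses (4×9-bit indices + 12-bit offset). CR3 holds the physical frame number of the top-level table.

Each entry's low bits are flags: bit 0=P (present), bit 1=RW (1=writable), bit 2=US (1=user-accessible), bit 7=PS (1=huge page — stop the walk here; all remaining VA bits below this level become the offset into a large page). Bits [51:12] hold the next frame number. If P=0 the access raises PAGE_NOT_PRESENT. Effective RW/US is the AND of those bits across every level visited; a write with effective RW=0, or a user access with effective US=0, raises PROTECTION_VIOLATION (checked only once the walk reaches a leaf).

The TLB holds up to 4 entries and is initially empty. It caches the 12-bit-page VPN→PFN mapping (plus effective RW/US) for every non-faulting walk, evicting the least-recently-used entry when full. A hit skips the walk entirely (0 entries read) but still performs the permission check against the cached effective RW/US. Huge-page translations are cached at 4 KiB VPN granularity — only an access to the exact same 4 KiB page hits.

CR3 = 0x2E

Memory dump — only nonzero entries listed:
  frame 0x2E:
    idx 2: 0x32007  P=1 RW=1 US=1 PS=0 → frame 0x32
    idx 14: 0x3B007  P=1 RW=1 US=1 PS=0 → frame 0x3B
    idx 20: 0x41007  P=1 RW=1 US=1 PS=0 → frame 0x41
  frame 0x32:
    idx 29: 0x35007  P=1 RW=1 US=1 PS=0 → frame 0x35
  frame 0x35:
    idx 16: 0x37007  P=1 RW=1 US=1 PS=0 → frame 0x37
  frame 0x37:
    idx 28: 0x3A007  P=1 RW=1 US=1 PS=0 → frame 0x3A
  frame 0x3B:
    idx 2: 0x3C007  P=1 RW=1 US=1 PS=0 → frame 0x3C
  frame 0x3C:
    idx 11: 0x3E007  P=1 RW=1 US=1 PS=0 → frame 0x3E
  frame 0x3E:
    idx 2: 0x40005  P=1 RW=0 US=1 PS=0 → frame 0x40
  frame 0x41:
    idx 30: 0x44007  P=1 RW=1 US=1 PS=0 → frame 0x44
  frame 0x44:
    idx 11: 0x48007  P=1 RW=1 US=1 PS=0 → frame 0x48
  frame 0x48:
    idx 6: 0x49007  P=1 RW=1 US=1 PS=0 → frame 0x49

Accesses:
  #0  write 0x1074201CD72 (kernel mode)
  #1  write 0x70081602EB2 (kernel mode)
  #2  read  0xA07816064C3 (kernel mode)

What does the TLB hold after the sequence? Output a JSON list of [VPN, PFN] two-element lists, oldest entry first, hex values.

Trace:
#0 VA=0x1074201CD72 (w,kernel):
  L0: frame=0x2E idx=2 entry=0x32007 [P=1 RW=1 US=1 PS=0]
  L1: frame=0x32 idx=29 entry=0x35007 [P=1 RW=1 US=1 PS=0]
  L2: frame=0x35 idx=16 entry=0x37007 [P=1 RW=1 US=1 PS=0]
  L3: frame=0x37 idx=28 entry=0x3A007 [P=1 RW=1 US=1 PS=0]
  ✓ 0x3AD72  — 4 lookups
#1 VA=0x70081602EB2 (w,kernel):
  L0: frame=0x2E idx=14 entry=0x3B007 [P=1 RW=1 US=1 PS=0]
  L1: frame=0x3B idx=2 entry=0x3C007 [P=1 RW=1 US=1 PS=0]
  L2: frame=0x3C idx=11 entry=0x3E007 [P=1 RW=1 US=1 PS=0]
  L3: frame=0x3E idx=2 entry=0x40005 [P=1 RW=0 US=1 PS=0]
  → PROTECTION_VIOLATION  (4 entries read)
#2 VA=0xA07816064C3 (r,kernel):
  L0: frame=0x2E idx=20 entry=0x41007 [P=1 RW=1 US=1 PS=0]
  L1: frame=0x41 idx=30 entry=0x44007 [P=1 RW=1 US=1 PS=0]
  L2: frame=0x44 idx=11 entry=0x48007 [P=1 RW=1 US=1 PS=0]
  L3: frame=0x48 idx=6 entry=0x49007 [P=1 RW=1 US=1 PS=0]
  ✓ 0x494C3  — 4 lookups

TLB: [["0x1074201C", "0x3A"], ["0xA0781606", "0x49"]]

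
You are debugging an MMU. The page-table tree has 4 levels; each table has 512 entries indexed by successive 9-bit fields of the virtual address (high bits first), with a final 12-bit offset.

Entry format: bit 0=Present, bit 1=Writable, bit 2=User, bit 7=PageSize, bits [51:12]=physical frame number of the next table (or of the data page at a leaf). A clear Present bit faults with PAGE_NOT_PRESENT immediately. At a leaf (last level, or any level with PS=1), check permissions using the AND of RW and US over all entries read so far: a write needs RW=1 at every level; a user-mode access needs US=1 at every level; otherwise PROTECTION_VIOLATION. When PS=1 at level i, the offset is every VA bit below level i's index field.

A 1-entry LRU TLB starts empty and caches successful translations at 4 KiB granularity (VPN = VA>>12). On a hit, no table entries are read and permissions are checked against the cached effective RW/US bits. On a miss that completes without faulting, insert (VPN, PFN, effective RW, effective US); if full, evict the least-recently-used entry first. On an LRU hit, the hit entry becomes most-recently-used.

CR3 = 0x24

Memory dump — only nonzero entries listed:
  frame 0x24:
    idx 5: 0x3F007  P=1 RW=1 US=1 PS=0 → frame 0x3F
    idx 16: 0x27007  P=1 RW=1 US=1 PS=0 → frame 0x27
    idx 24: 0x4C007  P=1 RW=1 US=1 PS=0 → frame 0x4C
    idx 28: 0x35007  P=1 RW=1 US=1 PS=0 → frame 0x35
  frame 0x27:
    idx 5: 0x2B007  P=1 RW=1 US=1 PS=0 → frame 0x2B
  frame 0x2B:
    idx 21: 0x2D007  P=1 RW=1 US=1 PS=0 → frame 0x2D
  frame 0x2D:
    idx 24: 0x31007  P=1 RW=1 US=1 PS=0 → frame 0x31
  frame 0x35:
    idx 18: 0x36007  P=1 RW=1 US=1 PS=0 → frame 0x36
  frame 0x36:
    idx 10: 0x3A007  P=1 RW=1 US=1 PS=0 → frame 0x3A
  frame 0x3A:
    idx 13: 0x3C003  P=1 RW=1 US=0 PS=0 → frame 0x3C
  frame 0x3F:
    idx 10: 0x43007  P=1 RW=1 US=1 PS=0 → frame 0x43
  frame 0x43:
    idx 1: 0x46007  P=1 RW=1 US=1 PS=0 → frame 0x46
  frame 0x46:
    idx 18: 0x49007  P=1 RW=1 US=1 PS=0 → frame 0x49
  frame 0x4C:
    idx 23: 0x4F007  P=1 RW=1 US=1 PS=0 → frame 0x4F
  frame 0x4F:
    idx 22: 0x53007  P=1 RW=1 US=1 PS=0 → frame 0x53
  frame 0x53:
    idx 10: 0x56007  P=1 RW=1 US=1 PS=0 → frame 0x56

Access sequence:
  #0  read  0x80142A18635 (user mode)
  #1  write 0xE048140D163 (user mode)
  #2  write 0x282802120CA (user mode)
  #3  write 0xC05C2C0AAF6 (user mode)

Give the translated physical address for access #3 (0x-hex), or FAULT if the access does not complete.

Per-access translation:
#0 VA=0x80142A18635 (r,user):
  L0: frame=0x24 idx=16 entry=0x27007 [P=1 RW=1 US=1 PS=0]
  L1: frame=0x27 idx=5 entry=0x2B007 [P=1 RW=1 US=1 PS=0]
  L2: frame=0x2B idx=21 entry=0x2D007 [P=1 RW=1 US=1 PS=0]
  L3: frame=0x2D idx=24 entry=0x31007 [P=1 RW=1 US=1 PS=0]
  → PA=0x31635  (4 entries read)
#1 VA=0xE048140D163 (w,user):
  L0: frame=0x24 idx=28 entry=0x35007 [P=1 RW=1 US=1 PS=0]
  L1: frame=0x35 idx=18 entry=0x36007 [P=1 RW=1 US=1 PS=0]
  L2: frame=0x36 idx=10 entry=0x3A007 [P=1 RW=1 US=1 PS=0]
  L3: frame=0x3A idx=13 entry=0x3C003 [P=1 RW=1 US=0 PS=0]
  ✗ PROTECTION_VIOLATION  [4 reads]
#2 VA=0x282802120CA (w,user):
  L0: frame=0x24 idx=5 entry=0x3F007 [P=1 RW=1 US=1 PS=0]
  L1: frame=0x3F idx=10 entry=0x43007 [P=1 RW=1 US=1 PS=0]
  L2: frame=0x43 idx=1 entry=0x46007 [P=1 RW=1 US=1 PS=0]
  L3: frame=0x46 idx=18 entry=0x49007 [P=1 RW=1 US=1 PS=0]
  → PA=0x490CA  (4 entries read)
#3 VA=0xC05C2C0AAF6 (w,user):
  L0: frame=0x24 idx=24 entry=0x4C007 [P=1 RW=1 US=1 PS=0]
  L1: frame=0x4C idx=23 entry=0x4F007 [P=1 RW=1 US=1 PS=0]
  L2: frame=0x4F idx=22 entry=0x53007 [P=1 RW=1 US=1 PS=0]
  L3: frame=0x53 idx=10 entry=0x56007 [P=1 RW=1 US=1 PS=0]
  → PA=0x56AF6  (4 entries read)

Access #3 PA: 0x56AF6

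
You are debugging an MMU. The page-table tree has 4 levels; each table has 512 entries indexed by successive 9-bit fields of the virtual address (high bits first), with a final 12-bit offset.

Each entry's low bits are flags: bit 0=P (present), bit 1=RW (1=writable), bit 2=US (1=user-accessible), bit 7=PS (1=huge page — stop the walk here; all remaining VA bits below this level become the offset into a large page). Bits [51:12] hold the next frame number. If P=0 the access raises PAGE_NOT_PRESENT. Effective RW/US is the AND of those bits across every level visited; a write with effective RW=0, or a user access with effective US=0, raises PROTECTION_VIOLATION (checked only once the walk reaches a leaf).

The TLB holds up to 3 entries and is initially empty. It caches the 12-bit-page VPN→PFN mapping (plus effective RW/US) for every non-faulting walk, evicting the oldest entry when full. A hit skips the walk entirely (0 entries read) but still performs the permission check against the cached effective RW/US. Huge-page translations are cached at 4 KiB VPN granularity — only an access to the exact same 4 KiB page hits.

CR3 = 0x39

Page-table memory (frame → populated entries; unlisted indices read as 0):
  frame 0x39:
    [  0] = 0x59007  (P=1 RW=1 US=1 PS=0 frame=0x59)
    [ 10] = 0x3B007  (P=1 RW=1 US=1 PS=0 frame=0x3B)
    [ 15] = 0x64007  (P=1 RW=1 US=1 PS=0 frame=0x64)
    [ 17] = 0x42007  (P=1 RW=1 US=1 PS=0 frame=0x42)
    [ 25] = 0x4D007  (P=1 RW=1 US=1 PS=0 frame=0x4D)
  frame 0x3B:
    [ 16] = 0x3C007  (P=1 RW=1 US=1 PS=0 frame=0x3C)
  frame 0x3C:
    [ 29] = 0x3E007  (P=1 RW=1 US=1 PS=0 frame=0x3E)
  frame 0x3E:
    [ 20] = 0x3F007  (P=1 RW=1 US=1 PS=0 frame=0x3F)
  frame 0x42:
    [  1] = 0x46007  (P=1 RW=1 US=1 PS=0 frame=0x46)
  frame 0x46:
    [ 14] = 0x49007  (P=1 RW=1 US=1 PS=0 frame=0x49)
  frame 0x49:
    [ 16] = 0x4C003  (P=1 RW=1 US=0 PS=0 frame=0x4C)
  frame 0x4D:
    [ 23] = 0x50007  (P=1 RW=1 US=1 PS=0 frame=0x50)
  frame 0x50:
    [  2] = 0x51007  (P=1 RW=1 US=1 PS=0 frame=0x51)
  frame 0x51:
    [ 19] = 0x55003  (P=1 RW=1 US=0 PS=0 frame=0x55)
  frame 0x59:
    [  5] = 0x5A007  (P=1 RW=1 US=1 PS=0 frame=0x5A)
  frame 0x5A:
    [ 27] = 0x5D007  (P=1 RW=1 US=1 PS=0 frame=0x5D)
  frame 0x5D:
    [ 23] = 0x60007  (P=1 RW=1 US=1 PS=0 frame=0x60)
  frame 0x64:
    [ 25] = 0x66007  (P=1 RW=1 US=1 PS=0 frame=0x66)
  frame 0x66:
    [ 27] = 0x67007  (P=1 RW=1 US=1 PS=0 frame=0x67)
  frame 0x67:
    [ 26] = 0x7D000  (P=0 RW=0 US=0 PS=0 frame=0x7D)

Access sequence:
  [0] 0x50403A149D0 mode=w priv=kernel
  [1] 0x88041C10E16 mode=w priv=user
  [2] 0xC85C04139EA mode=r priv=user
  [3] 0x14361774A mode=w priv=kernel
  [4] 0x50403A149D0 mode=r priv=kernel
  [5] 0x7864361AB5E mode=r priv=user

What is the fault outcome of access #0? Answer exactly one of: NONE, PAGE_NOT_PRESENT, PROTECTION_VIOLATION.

Per-access translation:
#0 VA=0x50403A149D0 (w,kernel):
  L0: frame=0x39 idx=10 entry=0x3B007 [P=1 RW=1 US=1 PS=0]
  L1: frame=0x3B idx=16 entry=0x3C007 [P=1 RW=1 US=1 PS=0]
  L2: frame=0x3C idx=29 entry=0x3E007 [P=1 RW=1 US=1 PS=0]
  L3: frame=0x3E idx=20 entry=0x3F007 [P=1 RW=1 US=1 PS=0]
  ⇒ phys 0x3F9D0  [4 reads]
#1 VA=0x88041C10E16 (w,user):
  L0: frame=0x39 idx=17 entry=0x42007 [P=1 RW=1 US=1 PS=0]
  L1: frame=0x42 idx=1 entry=0x46007 [P=1 RW=1 US=1 PS=0]
  L2: frame=0x46 idx=14 entry=0x49007 [P=1 RW=1 US=1 PS=0]
  L3: frame=0x49 idx=16 entry=0x4C003 [P=1 RW=1 US=0 PS=0]
  → PROTECTION_VIOLATION  (4 entries read)
#2 VA=0xC85C04139EA (r,user):
  L0: frame=0x39 idx=25 entry=0x4D007 [P=1 RW=1 US=1 PS=0]
  L1: frame=0x4D idx=23 entry=0x50007 [P=1 RW=1 US=1 PS=0]
  L2: frame=0x50 idx=2 entry=0x51007 [P=1 RW=1 US=1 PS=0]
  L3: frame=0x51 idx=19 entry=0x55003 [P=1 RW=1 US=0 PS=0]
  → PROTECTION_VIOLATION  (4 entries read)
#3 VA=0x14361774A (w,kernel):
  L0: frame=0x39 idx=0 entry=0x59007 [P=1 RW=1 US=1 PS=0]
  L1: frame=0x59 idx=5 entry=0x5A007 [P=1 RW=1 US=1 PS=0]
  L2: frame=0x5A idx=27 entry=0x5D007 [P=1 RW=1 US=1 PS=0]
  L3: frame=0x5D idx=23 entry=0x60007 [P=1 RW=1 US=1 PS=0]
  ⇒ phys 0x6074A  [4 reads]
#4 VA=0x50403A149D0 (r,kernel):
  TLB hit vpn=0x50403A14 → PA=0x3F9D0
#5 VA=0x7864361AB5E (r,user):
  L0: frame=0x39 idx=15 entry=0x64007 [P=1 RW=1 US=1 PS=0]
  L1: frame=0x64 idx=25 entry=0x66007 [P=1 RW=1 US=1 PS=0]
  L2: frame=0x66 idx=27 entry=0x67007 [P=1 RW=1 US=1 PS=0]
  L3: frame=0x67 idx=26 entry=0x7D000 [P=0 RW=0 US=0 PS=0]
  → PAGE_NOT_PRESENT  (4 entries read)

Access #0 fault: NONE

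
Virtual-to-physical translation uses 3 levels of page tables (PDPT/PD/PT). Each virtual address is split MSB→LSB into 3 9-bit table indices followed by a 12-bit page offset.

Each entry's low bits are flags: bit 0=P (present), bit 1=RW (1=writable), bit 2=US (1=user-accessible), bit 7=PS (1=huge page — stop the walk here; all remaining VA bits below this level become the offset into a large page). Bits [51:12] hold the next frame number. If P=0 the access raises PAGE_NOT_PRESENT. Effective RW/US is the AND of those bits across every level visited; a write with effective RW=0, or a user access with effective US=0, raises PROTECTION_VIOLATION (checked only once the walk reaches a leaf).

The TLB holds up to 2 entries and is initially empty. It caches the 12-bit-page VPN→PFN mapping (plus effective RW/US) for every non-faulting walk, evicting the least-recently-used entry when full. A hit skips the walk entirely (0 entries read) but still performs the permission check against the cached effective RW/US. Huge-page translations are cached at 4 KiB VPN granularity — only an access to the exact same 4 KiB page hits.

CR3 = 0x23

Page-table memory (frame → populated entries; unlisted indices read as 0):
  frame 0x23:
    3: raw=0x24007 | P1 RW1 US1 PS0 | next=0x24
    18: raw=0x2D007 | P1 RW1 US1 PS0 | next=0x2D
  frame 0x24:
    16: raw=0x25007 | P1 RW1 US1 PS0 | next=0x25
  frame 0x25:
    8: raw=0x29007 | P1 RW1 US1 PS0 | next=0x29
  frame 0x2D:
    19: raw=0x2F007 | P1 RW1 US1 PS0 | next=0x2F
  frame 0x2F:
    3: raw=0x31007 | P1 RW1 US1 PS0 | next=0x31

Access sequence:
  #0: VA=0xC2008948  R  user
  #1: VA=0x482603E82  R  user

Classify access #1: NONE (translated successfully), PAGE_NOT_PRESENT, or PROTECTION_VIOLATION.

Trace:
#0 VA=0xC2008948 (r,user):
  [0] read 0x23 idx=3: raw=0x24007 flags P=1 W=1 U=1 S=0
  [1] read 0x24 idx=16: raw=0x25007 flags P=1 W=1 U=1 S=0
  [2] read 0x25 idx=8: raw=0x29007 flags P=1 W=1 U=1 S=0
  ⇒ phys 0x29948  [3 reads]
#1 VA=0x482603E82 (r,user):
  [0] read 0x23 idx=18: raw=0x2D007 flags P=1 W=1 U=1 S=0
  [1] read 0x2D idx=19: raw=0x2F007 flags P=1 W=1 U=1 S=0
  [2] read 0x2F idx=3: raw=0x31007 flags P=1 W=1 U=1 S=0
  ⇒ phys 0x31E82  [3 reads]

Access #1 fault: NONE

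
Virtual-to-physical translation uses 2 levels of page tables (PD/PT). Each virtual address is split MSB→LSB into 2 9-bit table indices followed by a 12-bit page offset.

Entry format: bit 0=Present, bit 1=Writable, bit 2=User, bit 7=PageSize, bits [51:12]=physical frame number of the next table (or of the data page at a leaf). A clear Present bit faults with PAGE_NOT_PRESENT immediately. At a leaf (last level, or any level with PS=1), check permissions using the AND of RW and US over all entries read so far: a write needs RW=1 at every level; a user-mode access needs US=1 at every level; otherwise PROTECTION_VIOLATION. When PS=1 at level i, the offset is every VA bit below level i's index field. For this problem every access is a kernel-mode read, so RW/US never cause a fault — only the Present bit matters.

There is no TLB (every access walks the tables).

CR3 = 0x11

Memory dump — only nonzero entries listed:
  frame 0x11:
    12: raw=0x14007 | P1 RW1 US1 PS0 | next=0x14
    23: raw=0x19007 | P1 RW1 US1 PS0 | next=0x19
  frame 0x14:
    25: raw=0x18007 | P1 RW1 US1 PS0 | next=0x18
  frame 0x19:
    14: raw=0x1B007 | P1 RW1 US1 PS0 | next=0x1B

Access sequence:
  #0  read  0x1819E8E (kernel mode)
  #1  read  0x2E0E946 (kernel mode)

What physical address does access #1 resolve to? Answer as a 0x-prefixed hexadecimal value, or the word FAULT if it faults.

Per-access translation:
#0 VA=0x1819E8E (r,kernel):
  L0: frame=0x11 idx=12 entry=0x14007 [P=1 RW=1 US=1 PS=0]
  L1: frame=0x14 idx=25 entry=0x18007 [P=1 RW=1 US=1 PS=0]
  ⇒ phys 0x18E8E  [2 reads]
#1 VA=0x2E0E946 (r,kernel):
  L0: frame=0x11 idx=23 entry=0x19007 [P=1 RW=1 US=1 PS=0]
  L1: frame=0x19 idx=14 entry=0x1B007 [P=1 RW=1 US=1 PS=0]
  ⇒ phys 0x1B946  [2 reads]

Access #1 PA: 0x1B946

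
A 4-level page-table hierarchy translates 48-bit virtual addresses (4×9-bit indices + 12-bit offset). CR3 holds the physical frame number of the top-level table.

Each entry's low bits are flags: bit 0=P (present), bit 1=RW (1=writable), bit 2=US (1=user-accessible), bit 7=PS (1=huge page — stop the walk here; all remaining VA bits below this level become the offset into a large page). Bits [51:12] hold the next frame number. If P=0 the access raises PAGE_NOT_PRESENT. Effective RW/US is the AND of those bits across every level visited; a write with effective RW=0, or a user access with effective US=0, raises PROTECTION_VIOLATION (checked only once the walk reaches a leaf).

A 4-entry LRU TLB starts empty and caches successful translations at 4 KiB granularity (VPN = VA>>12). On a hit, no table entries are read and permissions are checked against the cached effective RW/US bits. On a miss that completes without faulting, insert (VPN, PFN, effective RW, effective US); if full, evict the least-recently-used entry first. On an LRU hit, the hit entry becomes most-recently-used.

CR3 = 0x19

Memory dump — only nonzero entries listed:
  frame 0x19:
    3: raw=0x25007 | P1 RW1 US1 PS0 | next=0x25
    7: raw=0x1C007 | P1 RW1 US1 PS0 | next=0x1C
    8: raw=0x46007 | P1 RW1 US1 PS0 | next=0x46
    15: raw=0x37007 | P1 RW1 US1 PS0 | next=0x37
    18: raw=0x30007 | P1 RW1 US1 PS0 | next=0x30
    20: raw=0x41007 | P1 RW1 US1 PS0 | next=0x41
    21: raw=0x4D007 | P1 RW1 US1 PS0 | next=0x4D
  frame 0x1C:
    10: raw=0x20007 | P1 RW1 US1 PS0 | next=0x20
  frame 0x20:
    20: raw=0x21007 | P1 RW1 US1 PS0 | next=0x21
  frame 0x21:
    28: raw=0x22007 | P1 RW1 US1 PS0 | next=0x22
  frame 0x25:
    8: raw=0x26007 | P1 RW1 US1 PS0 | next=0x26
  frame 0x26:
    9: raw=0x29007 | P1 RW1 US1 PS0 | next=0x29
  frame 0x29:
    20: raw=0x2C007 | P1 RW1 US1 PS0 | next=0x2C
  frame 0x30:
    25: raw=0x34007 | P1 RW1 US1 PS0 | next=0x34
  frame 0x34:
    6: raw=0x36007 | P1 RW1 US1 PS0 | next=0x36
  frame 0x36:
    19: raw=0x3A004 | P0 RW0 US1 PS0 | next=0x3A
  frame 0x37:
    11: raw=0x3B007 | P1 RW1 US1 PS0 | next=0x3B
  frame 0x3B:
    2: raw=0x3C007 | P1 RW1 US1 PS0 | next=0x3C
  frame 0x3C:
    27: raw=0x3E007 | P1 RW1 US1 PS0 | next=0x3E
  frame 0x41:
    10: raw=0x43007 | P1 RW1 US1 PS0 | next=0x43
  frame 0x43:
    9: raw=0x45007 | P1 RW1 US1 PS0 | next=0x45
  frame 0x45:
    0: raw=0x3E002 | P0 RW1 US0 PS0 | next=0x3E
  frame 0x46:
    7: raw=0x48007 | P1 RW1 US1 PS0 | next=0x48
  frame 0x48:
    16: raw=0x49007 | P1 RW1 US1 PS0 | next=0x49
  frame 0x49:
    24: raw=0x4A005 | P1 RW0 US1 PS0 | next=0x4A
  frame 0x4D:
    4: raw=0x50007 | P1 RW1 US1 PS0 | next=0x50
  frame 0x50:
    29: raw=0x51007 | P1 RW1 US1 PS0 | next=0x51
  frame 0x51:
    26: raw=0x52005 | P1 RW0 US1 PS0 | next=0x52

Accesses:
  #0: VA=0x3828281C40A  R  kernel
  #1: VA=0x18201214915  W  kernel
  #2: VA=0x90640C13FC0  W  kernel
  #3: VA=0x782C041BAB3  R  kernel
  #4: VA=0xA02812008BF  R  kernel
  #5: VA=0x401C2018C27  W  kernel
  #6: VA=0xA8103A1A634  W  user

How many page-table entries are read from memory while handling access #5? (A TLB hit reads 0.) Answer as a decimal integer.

Per-access translation:
#0 VA=0x3828281C40A (r,kernel):
  lvl0: tbl 0x19, slot 7 ⇒ 0x1C007 (P1/RW1/US1/PS0)
  lvl1: tbl 0x1C, slot 10 ⇒ 0x20007 (P1/RW1/US1/PS0)
  lvl2: tbl 0x20, slot 20 ⇒ 0x21007 (P1/RW1/US1/PS0)
  lvl3: tbl 0x21, slot 28 ⇒ 0x22007 (P1/RW1/US1/PS0)
  → PA=0x2240A  (4 entries read)
#1 VA=0x18201214915 (w,kernel):
  lvl0: tbl 0x19, slot 3 ⇒ 0x25007 (P1/RW1/US1/PS0)
  lvl1: tbl 0x25, slot 8 ⇒ 0x26007 (P1/RW1/US1/PS0)
  lvl2: tbl 0x26, slot 9 ⇒ 0x29007 (P1/RW1/US1/PS0)
  lvl3: tbl 0x29, slot 20 ⇒ 0x2C007 (P1/RW1/US1/PS0)
  → PA=0x2C915  (4 entries read)
#2 VA=0x90640C13FC0 (w,kernel):
  lvl0: tbl 0x19, slot 18 ⇒ 0x30007 (P1/RW1/US1/PS0)
  lvl1: tbl 0x30, slot 25 ⇒ 0x34007 (P1/RW1/US1/PS0)
  lvl2: tbl 0x34, slot 6 ⇒ 0x36007 (P1/RW1/US1/PS0)
  lvl3: tbl 0x36, slot 19 ⇒ 0x3A004 (P0/RW0/US1/PS0)
  → PAGE_NOT_PRESENT  (4 entries read)
#3 VA=0x782C041BAB3 (r,kernel):
  lvl0: tbl 0x19, slot 15 ⇒ 0x37007 (P1/RW1/US1/PS0)
  lvl1: tbl 0x37, slot 11 ⇒ 0x3B007 (P1/RW1/US1/PS0)
  lvl2: tbl 0x3B, slot 2 ⇒ 0x3C007 (P1/RW1/US1/PS0)
  lvl3: tbl 0x3C, slot 27 ⇒ 0x3E007 (P1/RW1/US1/PS0)
  → PA=0x3EAB3  (4 entries read)
#4 VA=0xA02812008BF (r,kernel):
  lvl0: tbl 0x19, slot 20 ⇒ 0x41007 (P1/RW1/US1/PS0)
  lvl1: tbl 0x41, slot 10 ⇒ 0x43007 (P1/RW1/US1/PS0)
  lvl2: tbl 0x43, slot 9 ⇒ 0x45007 (P1/RW1/US1/PS0)
  lvl3: tbl 0x45, slot 0 ⇒ 0x3E002 (P0/RW1/US0/PS0)
  → PAGE_NOT_PRESENT  (4 entries read)
#5 VA=0x401C2018C27 (w,kernel):
  lvl0: tbl 0x19, slot 8 ⇒ 0x46007 (P1/RW1/US1/PS0)
  lvl1: tbl 0x46, slot 7 ⇒ 0x48007 (P1/RW1/US1/PS0)
  lvl2: tbl 0x48, slot 16 ⇒ 0x49007 (P1/RW1/US1/PS0)
  lvl3: tbl 0x49, slot 24 ⇒ 0x4A005 (P1/RW0/US1/PS0)
  → PROTECTION_VIOLATION  (4 entries read)
#6 VA=0xA8103A1A634 (w,user):
  lvl0: tbl 0x19, slot 21 ⇒ 0x4D007 (P1/RW1/US1/PS0)
  lvl1: tbl 0x4D, slot 4 ⇒ 0x50007 (P1/RW1/US1/PS0)
  lvl2: tbl 0x50, slot 29 ⇒ 0x51007 (P1/RW1/US1/PS0)
  lvl3: tbl 0x51, slot 26 ⇒ 0x52005 (P1/RW0/US1/PS0)
  → PROTECTION_VIOLATION  (4 entries read)

Entries read for #5: 4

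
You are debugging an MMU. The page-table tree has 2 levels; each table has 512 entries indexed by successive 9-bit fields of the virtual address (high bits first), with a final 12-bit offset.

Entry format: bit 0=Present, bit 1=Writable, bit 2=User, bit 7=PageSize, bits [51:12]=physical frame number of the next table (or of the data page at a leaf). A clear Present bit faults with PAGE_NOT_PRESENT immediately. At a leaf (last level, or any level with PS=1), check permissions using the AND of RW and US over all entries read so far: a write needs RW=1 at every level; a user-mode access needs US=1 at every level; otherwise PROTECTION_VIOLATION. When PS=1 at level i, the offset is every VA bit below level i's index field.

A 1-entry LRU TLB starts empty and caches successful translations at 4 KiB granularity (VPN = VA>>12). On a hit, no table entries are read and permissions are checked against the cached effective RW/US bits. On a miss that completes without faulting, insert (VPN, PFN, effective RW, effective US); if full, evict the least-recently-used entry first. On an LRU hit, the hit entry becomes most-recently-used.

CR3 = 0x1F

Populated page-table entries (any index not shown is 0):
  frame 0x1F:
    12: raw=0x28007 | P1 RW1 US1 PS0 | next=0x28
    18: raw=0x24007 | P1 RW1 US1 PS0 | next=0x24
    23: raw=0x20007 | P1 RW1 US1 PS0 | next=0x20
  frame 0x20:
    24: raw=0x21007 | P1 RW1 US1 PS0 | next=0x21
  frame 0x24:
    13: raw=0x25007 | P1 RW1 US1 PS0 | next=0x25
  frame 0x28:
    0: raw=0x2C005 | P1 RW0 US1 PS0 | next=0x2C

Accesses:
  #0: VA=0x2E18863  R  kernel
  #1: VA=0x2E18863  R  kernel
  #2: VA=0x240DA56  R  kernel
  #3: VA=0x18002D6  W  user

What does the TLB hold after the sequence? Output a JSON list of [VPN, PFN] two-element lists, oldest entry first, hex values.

Per-access translation:
#0 VA=0x2E18863 (r,kernel):
  L0: frame=0x1F idx=23 entry=0x20007 [P=1 RW=1 US=1 PS=0]
  L1: frame=0x20 idx=24 entry=0x21007 [P=1 RW=1 US=1 PS=0]
  → PA=0x21863  (2 entries read)
#1 VA=0x2E18863 (r,kernel):
  TLB hit vpn=0x2E18 → PA=0x21863
#2 VA=0x240DA56 (r,kernel):
  L0: frame=0x1F idx=18 entry=0x24007 [P=1 RW=1 US=1 PS=0]
  L1: frame=0x24 idx=13 entry=0x25007 [P=1 RW=1 US=1 PS=0]
  → PA=0x25A56  (2 entries read)
#3 VA=0x18002D6 (w,user):
  L0: frame=0x1F idx=12 entry=0x28007 [P=1 RW=1 US=1 PS=0]
  L1: frame=0x28 idx=0 entry=0x2C005 [P=1 RW=0 US=1 PS=0]
  ⇒ fault: PROTECTION_VIOLATION  — 2 lookups

TLB: [["0x240D", "0x25"]]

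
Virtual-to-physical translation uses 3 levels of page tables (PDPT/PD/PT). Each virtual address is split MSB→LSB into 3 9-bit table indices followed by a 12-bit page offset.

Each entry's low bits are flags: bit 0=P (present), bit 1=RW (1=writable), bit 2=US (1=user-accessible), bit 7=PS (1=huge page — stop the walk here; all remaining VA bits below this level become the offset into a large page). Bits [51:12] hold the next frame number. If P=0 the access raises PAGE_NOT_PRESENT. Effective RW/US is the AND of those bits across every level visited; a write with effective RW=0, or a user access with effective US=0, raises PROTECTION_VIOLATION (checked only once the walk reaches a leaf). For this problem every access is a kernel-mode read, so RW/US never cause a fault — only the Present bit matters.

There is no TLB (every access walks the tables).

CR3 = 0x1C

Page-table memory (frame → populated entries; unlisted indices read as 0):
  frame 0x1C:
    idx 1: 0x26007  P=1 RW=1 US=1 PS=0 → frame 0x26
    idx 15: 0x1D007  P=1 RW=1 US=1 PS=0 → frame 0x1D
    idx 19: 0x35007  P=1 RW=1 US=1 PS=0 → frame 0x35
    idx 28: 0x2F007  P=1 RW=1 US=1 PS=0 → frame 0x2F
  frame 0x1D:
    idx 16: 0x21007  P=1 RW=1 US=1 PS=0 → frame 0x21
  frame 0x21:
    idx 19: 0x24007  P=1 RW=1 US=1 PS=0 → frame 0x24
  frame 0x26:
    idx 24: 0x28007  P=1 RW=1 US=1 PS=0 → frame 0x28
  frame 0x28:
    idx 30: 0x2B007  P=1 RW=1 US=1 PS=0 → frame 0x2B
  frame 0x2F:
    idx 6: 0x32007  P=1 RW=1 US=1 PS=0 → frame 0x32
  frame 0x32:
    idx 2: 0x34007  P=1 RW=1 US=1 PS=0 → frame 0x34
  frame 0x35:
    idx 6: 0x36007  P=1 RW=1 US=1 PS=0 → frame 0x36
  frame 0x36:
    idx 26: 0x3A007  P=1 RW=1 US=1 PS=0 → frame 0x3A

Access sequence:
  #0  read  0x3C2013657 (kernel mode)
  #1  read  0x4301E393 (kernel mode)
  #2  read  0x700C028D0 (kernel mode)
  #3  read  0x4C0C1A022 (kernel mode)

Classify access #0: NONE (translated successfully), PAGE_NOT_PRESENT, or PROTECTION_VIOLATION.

Walk each access:
#0 VA=0x3C2013657 (r,kernel):
  [0] read 0x1C idx=15: raw=0x1D007 flags P=1 W=1 U=1 S=0
  [1] read 0x1D idx=16: raw=0x21007 flags P=1 W=1 U=1 S=0
  [2] read 0x21 idx=19: raw=0x24007 flags P=1 W=1 U=1 S=0
  ✓ 0x24657  — 3 lookups
#1 VA=0x4301E393 (r,kernel):
  [0] read 0x1C idx=1: raw=0x26007 flags P=1 W=1 U=1 S=0
  [1] read 0x26 idx=24: raw=0x28007 flags P=1 W=1 U=1 S=0
  [2] read 0x28 idx=30: raw=0x2B007 flags P=1 W=1 U=1 S=0
  ✓ 0x2B393  — 3 lookups
#2 VA=0x700C028D0 (r,kernel):
  [0] read 0x1C idx=28: raw=0x2F007 flags P=1 W=1 U=1 S=0
  [1] read 0x2F idx=6: raw=0x32007 flags P=1 W=1 U=1 S=0
  [2] read 0x32 idx=2: raw=0x34007 flags P=1 W=1 U=1 S=0
  ✓ 0x348D0  — 3 lookups
#3 VA=0x4C0C1A022 (r,kernel):
  [0] read 0x1C idx=19: raw=0x35007 flags P=1 W=1 U=1 S=0
  [1] read 0x35 idx=6: raw=0x36007 flags P=1 W=1 U=1 S=0
  [2] read 0x36 idx=26: raw=0x3A007 flags P=1 W=1 U=1 S=0
  ✓ 0x3A022  — 3 lookups

Access #0 fault: NONE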